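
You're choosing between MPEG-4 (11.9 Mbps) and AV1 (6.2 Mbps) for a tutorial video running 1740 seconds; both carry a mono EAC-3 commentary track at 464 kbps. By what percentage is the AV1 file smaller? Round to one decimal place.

46.1%

Audio: 464 kbps = 0.464 Mbps.
MPEG-4: 12.364 Mbps × 1740 s = 21513.4 Mb = 2.504 GiB.
AV1: 6.664 Mbps × 1740 s = 11595.4 Mb = 1.350 GiB.
Reduction: (1 − 1.350/2.504) × 100 = 46.10%.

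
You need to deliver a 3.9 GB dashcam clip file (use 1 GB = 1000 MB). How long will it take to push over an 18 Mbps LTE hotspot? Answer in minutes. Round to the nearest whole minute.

File: 3.9 GB = 31200.0 Mb.
At 18 Mbps: 31200.0 / 18 = 1733.3 s ≈ 28.9 minutes.

29 minutes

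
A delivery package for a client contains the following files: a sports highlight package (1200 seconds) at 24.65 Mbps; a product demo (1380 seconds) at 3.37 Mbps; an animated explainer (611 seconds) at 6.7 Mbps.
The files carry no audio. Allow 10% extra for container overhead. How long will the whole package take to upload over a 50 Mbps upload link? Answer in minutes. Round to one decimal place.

14.1 minutes

sports highlight package: 24.650 Mbps × 1200 s × 1.10 = 32538.0 Mb
product demo: 3.370 Mbps × 1380 s × 1.10 = 5115.7 Mb
animated explainer: 6.700 Mbps × 611 s × 1.10 = 4503.1 Mb
Total: 42156.7 Mb = 5269.6 MB.
At 50 Mbps: 42156.7 / 50 = 843 s ≈ 14.1 minutes.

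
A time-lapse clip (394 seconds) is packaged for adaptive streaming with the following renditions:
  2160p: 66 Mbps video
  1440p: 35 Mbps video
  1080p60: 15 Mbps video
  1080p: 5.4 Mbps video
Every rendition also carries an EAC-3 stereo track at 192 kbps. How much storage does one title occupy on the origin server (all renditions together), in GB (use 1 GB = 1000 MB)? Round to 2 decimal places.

6.02 GB

Audio: 192 kbps = 0.192 Mbps.
Sum of rendition bitrates: (66+0.192) + (35+0.192) + (15+0.192) + (5.4+0.192) = 122.168 Mbps.
× 394 s = 48,134 Mb = 6,017 MB = 6.017 GB.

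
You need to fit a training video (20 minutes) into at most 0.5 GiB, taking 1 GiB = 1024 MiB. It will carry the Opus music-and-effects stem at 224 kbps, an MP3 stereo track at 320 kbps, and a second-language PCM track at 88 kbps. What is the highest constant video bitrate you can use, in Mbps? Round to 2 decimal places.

2.95 Mbps

Budget: 0.5 GiB = 4295.0 Mb.
20 min = 1200 s
Total bitrate budget: 4295.0 Mb / 1200 s = 3.579 Mbps.
Audio total: 224 + 320 + 88 = 632 kbps = 0.632 Mbps.
Video: 3.579 − 0.632 = 2.947 Mbps.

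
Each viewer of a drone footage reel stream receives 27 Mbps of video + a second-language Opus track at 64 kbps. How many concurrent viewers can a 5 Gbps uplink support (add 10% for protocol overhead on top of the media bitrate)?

Audio: 64 kbps = 0.064 Mbps.
Per-viewer media rate: 27.064 Mbps.
On the wire with 10% overhead: 29.770 Mbps.
5 Gbps = 5,000 Mbps; 5,000 / 29.770 = 167.95 → 167 viewers.

167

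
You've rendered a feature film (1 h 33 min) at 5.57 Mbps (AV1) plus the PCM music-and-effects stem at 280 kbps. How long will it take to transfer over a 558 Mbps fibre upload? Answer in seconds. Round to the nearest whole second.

59 seconds

1 h 33 min = 93 min = 5580 s
Audio: 280 kbps = 0.280 Mbps.
Total bitrate: 5.850 Mbps.
File: 5.850 Mbps × 5580 s = 32643.0 Mb.
At 558 Mbps: 32643.0 / 558 = 58.5 s ≈ 58.5 seconds.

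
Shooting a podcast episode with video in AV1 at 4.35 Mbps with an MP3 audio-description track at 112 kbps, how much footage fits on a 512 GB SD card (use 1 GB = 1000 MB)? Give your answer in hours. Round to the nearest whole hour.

Audio: 112 kbps = 0.112 Mbps.
Total bitrate: 4.35 + 0.112 = 4.462 Mbps.
Capacity: 512 GB = 4,096,000 Mb.
Recording time: 4,096,000 / 4.462 = 917,974 s ≈ 255 hours.

255 hours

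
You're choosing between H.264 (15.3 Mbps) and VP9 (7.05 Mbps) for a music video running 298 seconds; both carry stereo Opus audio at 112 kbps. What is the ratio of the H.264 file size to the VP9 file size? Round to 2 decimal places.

Audio: 112 kbps = 0.112 Mbps.
H.264: 15.412 Mbps × 298 s = 4592.8 Mb = 0.535 GiB.
VP9: 7.162 Mbps × 298 s = 2134.3 Mb = 0.248 GiB.
Ratio: 0.535 / 0.248 = 2.152.

2.15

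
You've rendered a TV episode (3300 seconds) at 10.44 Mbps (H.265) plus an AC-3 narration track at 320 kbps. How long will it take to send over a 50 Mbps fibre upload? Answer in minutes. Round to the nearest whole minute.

Audio: 320 kbps = 0.320 Mbps.
Total bitrate: 10.760 Mbps.
File: 10.760 Mbps × 3300 s = 35508.0 Mb.
At 50 Mbps: 35508.0 / 50 = 710.2 s ≈ 11.8 minutes.

12 minutes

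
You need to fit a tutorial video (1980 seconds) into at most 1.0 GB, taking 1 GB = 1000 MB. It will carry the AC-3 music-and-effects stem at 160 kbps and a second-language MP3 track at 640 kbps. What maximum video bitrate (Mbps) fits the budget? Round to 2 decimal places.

3.24 Mbps

Budget: 1.0 GB = 8000.0 Mb.
Total bitrate budget: 8000.0 Mb / 1980 s = 4.040 Mbps.
Audio total: 160 + 640 = 800 kbps = 0.800 Mbps.
Video: 4.040 − 0.800 = 3.240 Mbps.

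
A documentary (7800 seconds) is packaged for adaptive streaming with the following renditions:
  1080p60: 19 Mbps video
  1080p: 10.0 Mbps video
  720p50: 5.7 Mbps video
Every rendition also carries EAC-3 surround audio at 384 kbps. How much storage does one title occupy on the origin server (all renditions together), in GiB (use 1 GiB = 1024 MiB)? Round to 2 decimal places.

32.56 GiB

Audio: 384 kbps = 0.384 Mbps.
Sum of rendition bitrates: (19+0.384) + (10.0+0.384) + (5.7+0.384) = 35.852 Mbps.
× 7800 s = 279,646 Mb = 34,956 MB = 32.56 GiB.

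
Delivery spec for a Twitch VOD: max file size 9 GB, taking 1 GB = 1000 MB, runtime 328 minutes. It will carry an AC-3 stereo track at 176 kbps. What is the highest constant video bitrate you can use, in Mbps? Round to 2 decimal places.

Budget: 9 GB = 72000.0 Mb.
328 min = 19680 s
Total bitrate budget: 72000.0 Mb / 19680 s = 3.659 Mbps.
Audio: 176 kbps = 0.176 Mbps.
Video: 3.659 − 0.176 = 3.483 Mbps.

3.48 Mbps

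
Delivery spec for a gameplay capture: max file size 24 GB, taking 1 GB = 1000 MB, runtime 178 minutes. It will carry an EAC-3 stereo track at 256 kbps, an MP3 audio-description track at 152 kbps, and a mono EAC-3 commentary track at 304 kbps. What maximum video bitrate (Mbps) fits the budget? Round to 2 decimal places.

17.27 Mbps

Budget: 24 GB = 192000.0 Mb.
178 min = 10680 s
Total bitrate budget: 192000.0 Mb / 10680 s = 17.978 Mbps.
Audio total: 256 + 152 + 304 = 712 kbps = 0.712 Mbps.
Video: 17.978 − 0.712 = 17.266 Mbps.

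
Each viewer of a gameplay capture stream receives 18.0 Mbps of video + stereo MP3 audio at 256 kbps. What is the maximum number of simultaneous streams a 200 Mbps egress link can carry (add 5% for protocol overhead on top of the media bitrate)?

Audio: 256 kbps = 0.256 Mbps.
Per-viewer media rate: 18.256 Mbps.
On the wire with 5% overhead: 19.169 Mbps.
200 Mbps = 200.0 Mbps; 200.0 / 19.169 = 10.43 → 10 viewers.

10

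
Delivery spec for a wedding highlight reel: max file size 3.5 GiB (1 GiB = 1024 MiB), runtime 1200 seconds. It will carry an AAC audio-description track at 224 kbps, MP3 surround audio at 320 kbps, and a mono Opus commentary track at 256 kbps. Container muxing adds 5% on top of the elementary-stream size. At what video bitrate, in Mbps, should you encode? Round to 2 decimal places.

23.06 Mbps

Budget: 3.5 GiB = 30064.8 Mb.
Stream payload after overhead: 30064.8 / 1.05 = 28633.1 Mb.
Total bitrate budget: 28633.1 Mb / 1200 s = 23.861 Mbps.
Audio total: 224 + 320 + 256 = 800 kbps = 0.800 Mbps.
Video: 23.861 − 0.800 = 23.061 Mbps.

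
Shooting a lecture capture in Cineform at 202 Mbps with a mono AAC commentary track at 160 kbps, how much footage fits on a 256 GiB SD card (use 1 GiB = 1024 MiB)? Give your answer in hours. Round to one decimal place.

Audio: 160 kbps = 0.160 Mbps.
Total bitrate: 202 + 0.160 = 202.160 Mbps.
Capacity: 256 GiB = 2,199,023 Mb.
Recording time: 2,199,023 / 202.160 = 10,878 s ≈ 3.02 hours.

3.0 hours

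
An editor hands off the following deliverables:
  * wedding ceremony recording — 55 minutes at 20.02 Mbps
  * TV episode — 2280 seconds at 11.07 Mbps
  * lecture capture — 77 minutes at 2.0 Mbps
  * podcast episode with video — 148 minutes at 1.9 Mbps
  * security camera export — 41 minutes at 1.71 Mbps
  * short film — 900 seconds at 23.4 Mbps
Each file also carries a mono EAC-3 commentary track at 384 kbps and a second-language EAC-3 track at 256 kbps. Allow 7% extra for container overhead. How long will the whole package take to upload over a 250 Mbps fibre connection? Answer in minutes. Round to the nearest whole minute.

Audio total: 384 + 256 = 640 kbps = 0.640 Mbps.
wedding ceremony recording: 20.660 Mbps × 3300 s × 1.07 = 72950.5 Mb
TV episode: 11.710 Mbps × 2280 s × 1.07 = 28567.7 Mb
lecture capture: 2.640 Mbps × 4620 s × 1.07 = 13050.6 Mb
podcast episode with video: 2.540 Mbps × 8880 s × 1.07 = 24134.1 Mb
security camera export: 2.350 Mbps × 2460 s × 1.07 = 6185.7 Mb
short film: 24.040 Mbps × 900 s × 1.07 = 23150.5 Mb
Total: 168039.0 Mb = 21004.9 MB.
At 250 Mbps: 168039.0 / 250 = 672 s ≈ 11.2 minutes.

11 minutes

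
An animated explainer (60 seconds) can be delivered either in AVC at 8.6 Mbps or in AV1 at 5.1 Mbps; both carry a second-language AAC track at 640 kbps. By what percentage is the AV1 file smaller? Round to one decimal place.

Audio: 640 kbps = 0.640 Mbps.
AVC: 9.240 Mbps × 60 s = 554.4 Mb = 69.300 MB.
AV1: 5.740 Mbps × 60 s = 344.4 Mb = 43.050 MB.
Reduction: (1 − 43.050/69.300) × 100 = 37.88%.

37.9%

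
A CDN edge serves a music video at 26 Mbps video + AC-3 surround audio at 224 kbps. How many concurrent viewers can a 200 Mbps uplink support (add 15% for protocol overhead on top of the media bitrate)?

6

Audio: 224 kbps = 0.224 Mbps.
Per-viewer media rate: 26.224 Mbps.
On the wire with 15% overhead: 30.158 Mbps.
200 Mbps = 200.0 Mbps; 200.0 / 30.158 = 6.63 → 6 viewers.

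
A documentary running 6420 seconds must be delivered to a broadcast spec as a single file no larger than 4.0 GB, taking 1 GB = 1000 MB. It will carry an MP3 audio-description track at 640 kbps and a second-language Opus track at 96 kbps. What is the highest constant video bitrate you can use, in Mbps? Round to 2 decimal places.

Budget: 4.0 GB = 32000.0 Mb.
Total bitrate budget: 32000.0 Mb / 6420 s = 4.984 Mbps.
Audio total: 640 + 96 = 736 kbps = 0.736 Mbps.
Video: 4.984 − 0.736 = 4.248 Mbps.

4.25 Mbps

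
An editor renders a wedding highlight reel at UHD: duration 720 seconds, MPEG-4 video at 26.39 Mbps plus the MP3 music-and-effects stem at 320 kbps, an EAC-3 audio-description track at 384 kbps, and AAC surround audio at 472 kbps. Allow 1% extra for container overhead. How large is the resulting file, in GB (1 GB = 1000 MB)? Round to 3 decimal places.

2.506 GB

Audio total: 320 + 384 + 472 = 1176 kbps = 1.176 Mbps.
Total bitrate: 26.39 + 1.176 = 27.566 Mbps.
Stream data: 27.566 Mbps × 720 s = 19847.5 Mb.
With 1% container overhead: ×1.01.
20,046 Mb ÷ 8 = 2,506 MB → 2.506 GB.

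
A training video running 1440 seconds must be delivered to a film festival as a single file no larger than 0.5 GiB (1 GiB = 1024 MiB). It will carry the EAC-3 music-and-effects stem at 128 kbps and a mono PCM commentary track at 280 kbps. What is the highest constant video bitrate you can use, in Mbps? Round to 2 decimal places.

Budget: 0.5 GiB = 4295.0 Mb.
Total bitrate budget: 4295.0 Mb / 1440 s = 2.983 Mbps.
Audio total: 128 + 280 = 408 kbps = 0.408 Mbps.
Video: 2.983 − 0.408 = 2.575 Mbps.

2.57 Mbps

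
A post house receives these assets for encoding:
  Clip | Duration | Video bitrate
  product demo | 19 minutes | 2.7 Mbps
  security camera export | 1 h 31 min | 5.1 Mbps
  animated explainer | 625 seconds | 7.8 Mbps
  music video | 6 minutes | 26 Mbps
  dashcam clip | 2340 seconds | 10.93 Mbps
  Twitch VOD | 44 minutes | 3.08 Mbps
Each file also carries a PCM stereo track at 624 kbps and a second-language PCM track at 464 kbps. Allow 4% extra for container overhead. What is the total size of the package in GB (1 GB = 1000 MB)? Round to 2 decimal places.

12.03 GB

Audio total: 624 + 464 = 1088 kbps = 1.088 Mbps.
product demo: 3.788 Mbps × 1140 s × 1.04 = 4491.1 Mb
security camera export: 6.188 Mbps × 5460 s × 1.04 = 35137.9 Mb
animated explainer: 8.888 Mbps × 625 s × 1.04 = 5777.2 Mb
music video: 27.088 Mbps × 360 s × 1.04 = 10141.7 Mb
dashcam clip: 12.018 Mbps × 2340 s × 1.04 = 29247.0 Mb
Twitch VOD: 4.168 Mbps × 2640 s × 1.04 = 11443.7 Mb
Total: 96238.6 Mb = 12029.8 MB.
= 12.03 GB.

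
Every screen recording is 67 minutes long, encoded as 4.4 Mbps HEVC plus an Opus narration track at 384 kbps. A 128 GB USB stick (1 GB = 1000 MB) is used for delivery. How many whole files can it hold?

67 min = 4020 s
Audio: 384 kbps = 0.384 Mbps.
Total bitrate: 4.784 Mbps.
Per item: 4.784 Mbps × 4020 s = 19,232 Mb = 2,404 MB.
Capacity: 128 GB = 1,024,000 Mb; 53.25 items → 53 complete.

53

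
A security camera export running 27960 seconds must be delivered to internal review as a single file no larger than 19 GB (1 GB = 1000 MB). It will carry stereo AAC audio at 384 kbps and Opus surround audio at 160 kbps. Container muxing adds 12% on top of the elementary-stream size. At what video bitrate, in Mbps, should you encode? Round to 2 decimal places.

Budget: 19 GB = 152000.0 Mb.
Stream payload after overhead: 152000.0 / 1.12 = 135714.3 Mb.
Total bitrate budget: 135714.3 Mb / 27960 s = 4.854 Mbps.
Audio total: 384 + 160 = 544 kbps = 0.544 Mbps.
Video: 4.854 − 0.544 = 4.310 Mbps.

4.31 Mbps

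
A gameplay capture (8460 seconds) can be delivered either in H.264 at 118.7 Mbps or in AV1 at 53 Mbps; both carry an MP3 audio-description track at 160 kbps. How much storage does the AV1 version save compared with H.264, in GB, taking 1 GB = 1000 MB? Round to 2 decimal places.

69.48 GB

Audio: 160 kbps = 0.160 Mbps.
H.264: 118.860 Mbps × 8460 s = 1005555.6 Mb = 125.694 GB.
AV1: 53.160 Mbps × 8460 s = 449733.6 Mb = 56.217 GB.
Saving: 125.694 − 56.217 = 69.478 GB.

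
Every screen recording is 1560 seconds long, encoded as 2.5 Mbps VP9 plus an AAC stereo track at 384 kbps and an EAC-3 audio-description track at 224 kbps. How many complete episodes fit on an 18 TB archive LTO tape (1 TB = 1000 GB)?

29700

Audio total: 384 + 224 = 608 kbps = 0.608 Mbps.
Total bitrate: 3.108 Mbps.
Per item: 3.108 Mbps × 1560 s = 4,848 Mb = 606.1 MB.
Capacity: 18 TB = 144,000,000 Mb; 29700.03 items → 29700 complete.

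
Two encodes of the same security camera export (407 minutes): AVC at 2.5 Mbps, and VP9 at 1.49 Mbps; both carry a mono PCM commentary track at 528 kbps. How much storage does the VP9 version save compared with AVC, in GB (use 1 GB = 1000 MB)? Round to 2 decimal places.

3.08 GB

407 min = 24420 s
Audio: 528 kbps = 0.528 Mbps.
AVC: 3.028 Mbps × 24420 s = 73943.8 Mb = 9.243 GB.
VP9: 2.018 Mbps × 24420 s = 49279.6 Mb = 6.160 GB.
Saving: 9.243 − 6.160 = 3.083 GB.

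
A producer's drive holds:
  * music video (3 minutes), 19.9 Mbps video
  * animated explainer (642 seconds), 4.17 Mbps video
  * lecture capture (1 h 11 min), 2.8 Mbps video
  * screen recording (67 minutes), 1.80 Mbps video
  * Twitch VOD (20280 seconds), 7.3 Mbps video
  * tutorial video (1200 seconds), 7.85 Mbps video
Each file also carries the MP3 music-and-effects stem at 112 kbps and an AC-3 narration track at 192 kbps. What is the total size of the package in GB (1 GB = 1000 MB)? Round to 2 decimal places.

24.02 GB

Audio total: 112 + 192 = 304 kbps = 0.304 Mbps.
music video: 20.204 Mbps × 180 s = 3636.7 Mb
animated explainer: 4.474 Mbps × 642 s = 2872.3 Mb
lecture capture: 3.104 Mbps × 4260 s = 13223.0 Mb
screen recording: 2.104 Mbps × 4020 s = 8458.1 Mb
Twitch VOD: 7.604 Mbps × 20280 s = 154209.1 Mb
tutorial video: 8.154 Mbps × 1200 s = 9784.8 Mb
Total: 192184.1 Mb = 24023.0 MB.
= 24.02 GB.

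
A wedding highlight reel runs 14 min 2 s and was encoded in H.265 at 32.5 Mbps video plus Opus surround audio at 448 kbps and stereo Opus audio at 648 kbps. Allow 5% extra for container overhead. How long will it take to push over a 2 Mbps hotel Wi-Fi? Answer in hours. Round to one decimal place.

4.1 hours

14 min 2 s = 842 s
Audio total: 448 + 648 = 1096 kbps = 1.096 Mbps.
Total bitrate: 33.596 Mbps.
File: 33.596 Mbps × 842 s = 28287.8 Mb.
With 5% container overhead: ×1.05. → 29702.2 Mb.
At 2 Mbps: 29702.2 / 2 = 14851.1 s ≈ 4.13 hours.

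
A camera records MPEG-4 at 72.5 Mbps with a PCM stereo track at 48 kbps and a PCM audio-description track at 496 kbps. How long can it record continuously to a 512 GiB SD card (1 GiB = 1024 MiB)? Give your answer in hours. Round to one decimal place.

16.7 hours

Audio total: 48 + 496 = 544 kbps = 0.544 Mbps.
Total bitrate: 72.5 + 0.544 = 73.044 Mbps.
Capacity: 512 GiB = 4,398,047 Mb.
Recording time: 4,398,047 / 73.044 = 60,211 s ≈ 16.7 hours.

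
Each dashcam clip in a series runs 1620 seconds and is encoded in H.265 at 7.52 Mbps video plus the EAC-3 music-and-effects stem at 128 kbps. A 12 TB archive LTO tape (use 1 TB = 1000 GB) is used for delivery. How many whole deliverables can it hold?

Audio: 128 kbps = 0.128 Mbps.
Total bitrate: 7.648 Mbps.
Per item: 7.648 Mbps × 1620 s = 12,390 Mb = 1,549 MB.
Capacity: 12 TB = 96,000,000 Mb; 7748.33 items → 7748 complete.

7748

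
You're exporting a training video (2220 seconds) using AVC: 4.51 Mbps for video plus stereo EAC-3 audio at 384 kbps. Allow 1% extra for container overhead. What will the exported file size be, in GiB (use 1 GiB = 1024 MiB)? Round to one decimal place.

1.3 GiB

Audio: 384 kbps = 0.384 Mbps.
Total bitrate: 4.51 + 0.384 = 4.894 Mbps.
Stream data: 4.894 Mbps × 2220 s = 10864.7 Mb.
With 1% container overhead: ×1.01.
10,973 Mb = 1,371,665,850 bytes ÷ 1,073,741,824 = 1.277 GiB.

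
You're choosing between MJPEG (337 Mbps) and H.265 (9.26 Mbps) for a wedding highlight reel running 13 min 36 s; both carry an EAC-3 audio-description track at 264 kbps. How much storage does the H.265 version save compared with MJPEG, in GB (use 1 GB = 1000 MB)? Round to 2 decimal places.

13 min 36 s = 816 s
Audio: 264 kbps = 0.264 Mbps.
MJPEG: 337.264 Mbps × 816 s = 275207.4 Mb = 34.401 GB.
H.265: 9.524 Mbps × 816 s = 7771.6 Mb = 0.971 GB.
Saving: 34.401 − 0.971 = 33.429 GB.

33.43 GB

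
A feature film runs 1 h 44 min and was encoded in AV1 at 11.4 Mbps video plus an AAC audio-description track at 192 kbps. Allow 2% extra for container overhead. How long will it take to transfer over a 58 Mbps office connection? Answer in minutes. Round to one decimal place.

21.2 minutes

1 h 44 min = 104 min = 6240 s
Audio: 192 kbps = 0.192 Mbps.
Total bitrate: 11.592 Mbps.
File: 11.592 Mbps × 6240 s = 72334.1 Mb.
With 2% container overhead: ×1.02. → 73780.8 Mb.
At 58 Mbps: 73780.8 / 58 = 1272.1 s ≈ 21.2 minutes.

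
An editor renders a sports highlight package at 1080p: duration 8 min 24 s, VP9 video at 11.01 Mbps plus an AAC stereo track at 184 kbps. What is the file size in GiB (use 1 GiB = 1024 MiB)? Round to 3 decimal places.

0.657 GiB

8 min 24 s = 504 s
Audio: 184 kbps = 0.184 Mbps.
Total bitrate: 11.01 + 0.184 = 11.194 Mbps.
Stream data: 11.194 Mbps × 504 s = 5641.8 Mb.
5,642 Mb = 705,222,000 bytes ÷ 1,073,741,824 = 0.6568 GiB.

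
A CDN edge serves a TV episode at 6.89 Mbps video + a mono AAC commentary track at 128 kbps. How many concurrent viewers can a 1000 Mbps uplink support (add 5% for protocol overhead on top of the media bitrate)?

135

Audio: 128 kbps = 0.128 Mbps.
Per-viewer media rate: 7.018 Mbps.
On the wire with 5% overhead: 7.369 Mbps.
1000 Mbps = 1,000 Mbps; 1,000 / 7.369 = 135.71 → 135 viewers.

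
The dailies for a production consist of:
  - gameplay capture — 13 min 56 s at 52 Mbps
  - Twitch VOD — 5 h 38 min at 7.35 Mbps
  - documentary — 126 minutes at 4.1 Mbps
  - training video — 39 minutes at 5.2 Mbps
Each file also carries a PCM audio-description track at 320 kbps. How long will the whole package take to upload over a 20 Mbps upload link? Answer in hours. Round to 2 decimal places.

3.41 hours

Audio: 320 kbps = 0.320 Mbps.
gameplay capture: 52.320 Mbps × 836 s = 43739.5 Mb
Twitch VOD: 7.670 Mbps × 20280 s = 155547.6 Mb
documentary: 4.420 Mbps × 7560 s = 33415.2 Mb
training video: 5.520 Mbps × 2340 s = 12916.8 Mb
Total: 245619.1 Mb = 30702.4 MB.
At 20 Mbps: 245619.1 / 20 = 12281 s ≈ 3.41 hours.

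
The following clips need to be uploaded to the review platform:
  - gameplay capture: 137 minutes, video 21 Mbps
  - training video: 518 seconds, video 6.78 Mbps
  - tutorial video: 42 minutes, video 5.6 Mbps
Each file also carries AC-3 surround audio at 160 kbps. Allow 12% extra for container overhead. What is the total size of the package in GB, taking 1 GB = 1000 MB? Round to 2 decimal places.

26.89 GB

Audio: 160 kbps = 0.160 Mbps.
gameplay capture: 21.160 Mbps × 8220 s × 1.12 = 194807.4 Mb
training video: 6.940 Mbps × 518 s × 1.12 = 4026.3 Mb
tutorial video: 5.760 Mbps × 2520 s × 1.12 = 16257.0 Mb
Total: 215090.8 Mb = 26886.3 MB.
= 26.89 GB.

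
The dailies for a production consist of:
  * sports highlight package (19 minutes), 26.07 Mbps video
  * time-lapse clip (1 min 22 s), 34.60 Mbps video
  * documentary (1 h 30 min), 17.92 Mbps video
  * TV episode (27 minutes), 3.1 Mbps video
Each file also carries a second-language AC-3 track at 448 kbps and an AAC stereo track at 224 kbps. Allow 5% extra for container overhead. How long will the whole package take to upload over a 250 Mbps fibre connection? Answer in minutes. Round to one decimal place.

Audio total: 448 + 224 = 672 kbps = 0.672 Mbps.
sports highlight package: 26.742 Mbps × 1140 s × 1.05 = 32010.2 Mb
time-lapse clip: 35.272 Mbps × 82 s × 1.05 = 3036.9 Mb
documentary: 18.592 Mbps × 5400 s × 1.05 = 105416.6 Mb
TV episode: 3.772 Mbps × 1620 s × 1.05 = 6416.2 Mb
Total: 146879.9 Mb = 18360.0 MB.
At 250 Mbps: 146879.9 / 250 = 588 s ≈ 9.79 minutes.

9.8 minutes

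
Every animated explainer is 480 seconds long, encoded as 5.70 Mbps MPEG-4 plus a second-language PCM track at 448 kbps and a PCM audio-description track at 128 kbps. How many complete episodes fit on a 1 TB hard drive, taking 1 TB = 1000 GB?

Audio total: 448 + 128 = 576 kbps = 0.576 Mbps.
Total bitrate: 6.276 Mbps.
Per item: 6.276 Mbps × 480 s = 3,012 Mb = 376.6 MB.
Capacity: 1 TB = 8,000,000 Mb; 2655.62 items → 2655 complete.

2655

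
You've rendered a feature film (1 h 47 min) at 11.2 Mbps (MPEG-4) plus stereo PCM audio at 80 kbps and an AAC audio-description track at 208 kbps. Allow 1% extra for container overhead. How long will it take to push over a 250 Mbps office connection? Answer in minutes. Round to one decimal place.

5.0 minutes

1 h 47 min = 107 min = 6420 s
Audio total: 80 + 208 = 288 kbps = 0.288 Mbps.
Total bitrate: 11.488 Mbps.
File: 11.488 Mbps × 6420 s = 73753.0 Mb.
With 1% container overhead: ×1.01. → 74490.5 Mb.
At 250 Mbps: 74490.5 / 250 = 298.0 s ≈ 4.97 minutes.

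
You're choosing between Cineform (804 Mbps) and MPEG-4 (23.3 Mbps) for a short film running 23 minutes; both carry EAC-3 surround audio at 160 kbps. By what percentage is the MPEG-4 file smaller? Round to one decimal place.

23 min = 1380 s
Audio: 160 kbps = 0.160 Mbps.
Cineform: 804.160 Mbps × 1380 s = 1109740.8 Mb = 129.191 GiB.
MPEG-4: 23.460 Mbps × 1380 s = 32374.8 Mb = 3.769 GiB.
Reduction: (1 − 3.769/129.191) × 100 = 97.08%.

97.1%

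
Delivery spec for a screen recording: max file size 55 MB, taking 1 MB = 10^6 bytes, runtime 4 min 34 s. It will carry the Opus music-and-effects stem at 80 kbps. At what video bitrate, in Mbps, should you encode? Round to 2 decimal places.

1.53 Mbps

Budget: 55 MB = 440.0 Mb.
4 min 34 s = 274 s
Total bitrate budget: 440.0 Mb / 274 s = 1.606 Mbps.
Audio: 80 kbps = 0.080 Mbps.
Video: 1.606 − 0.080 = 1.526 Mbps.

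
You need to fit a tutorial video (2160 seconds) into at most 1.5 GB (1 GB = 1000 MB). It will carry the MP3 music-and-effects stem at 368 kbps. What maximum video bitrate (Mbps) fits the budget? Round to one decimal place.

Budget: 1.5 GB = 12000.0 Mb.
Total bitrate budget: 12000.0 Mb / 2160 s = 5.556 Mbps.
Audio: 368 kbps = 0.368 Mbps.
Video: 5.556 − 0.368 = 5.188 Mbps.

5.2 Mbps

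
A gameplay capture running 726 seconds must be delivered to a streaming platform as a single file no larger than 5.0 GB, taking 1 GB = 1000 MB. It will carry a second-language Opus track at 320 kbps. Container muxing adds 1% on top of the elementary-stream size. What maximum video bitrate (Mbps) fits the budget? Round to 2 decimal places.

54.23 Mbps

Budget: 5.0 GB = 40000.0 Mb.
Stream payload after overhead: 40000.0 / 1.01 = 39604.0 Mb.
Total bitrate budget: 39604.0 Mb / 726 s = 54.551 Mbps.
Audio: 320 kbps = 0.320 Mbps.
Video: 54.551 − 0.320 = 54.231 Mbps.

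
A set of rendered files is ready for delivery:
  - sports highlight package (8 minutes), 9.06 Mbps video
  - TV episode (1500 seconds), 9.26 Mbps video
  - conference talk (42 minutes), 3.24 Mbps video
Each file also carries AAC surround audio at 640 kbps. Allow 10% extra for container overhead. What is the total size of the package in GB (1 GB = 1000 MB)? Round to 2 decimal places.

Audio: 640 kbps = 0.640 Mbps.
sports highlight package: 9.700 Mbps × 480 s × 1.10 = 5121.6 Mb
TV episode: 9.900 Mbps × 1500 s × 1.10 = 16335.0 Mb
conference talk: 3.880 Mbps × 2520 s × 1.10 = 10755.4 Mb
Total: 32212.0 Mb = 4026.5 MB.
= 4.026 GB.

4.03 GB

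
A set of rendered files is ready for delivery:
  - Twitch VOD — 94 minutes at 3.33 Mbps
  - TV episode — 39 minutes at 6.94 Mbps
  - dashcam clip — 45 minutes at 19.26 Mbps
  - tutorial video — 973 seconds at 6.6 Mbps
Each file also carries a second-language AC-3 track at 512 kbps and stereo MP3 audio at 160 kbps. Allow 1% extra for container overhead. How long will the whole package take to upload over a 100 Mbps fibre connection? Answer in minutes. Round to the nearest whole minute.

17 minutes

Audio total: 512 + 160 = 672 kbps = 0.672 Mbps.
Twitch VOD: 4.002 Mbps × 5640 s × 1.01 = 22797.0 Mb
TV episode: 7.612 Mbps × 2340 s × 1.01 = 17990.2 Mb
dashcam clip: 19.932 Mbps × 2700 s × 1.01 = 54354.6 Mb
tutorial video: 7.272 Mbps × 973 s × 1.01 = 7146.4 Mb
Total: 102288.2 Mb = 12786.0 MB.
At 100 Mbps: 102288.2 / 100 = 1023 s ≈ 17 minutes.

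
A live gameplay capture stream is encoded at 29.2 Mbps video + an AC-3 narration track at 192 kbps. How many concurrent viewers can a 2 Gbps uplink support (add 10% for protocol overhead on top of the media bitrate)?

Audio: 192 kbps = 0.192 Mbps.
Per-viewer media rate: 29.392 Mbps.
On the wire with 10% overhead: 32.331 Mbps.
2 Gbps = 2,000 Mbps; 2,000 / 32.331 = 61.86 → 61 viewers.

61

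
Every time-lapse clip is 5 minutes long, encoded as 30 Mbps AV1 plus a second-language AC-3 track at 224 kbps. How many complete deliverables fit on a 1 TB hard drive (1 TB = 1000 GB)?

5 min = 300 s
Audio: 224 kbps = 0.224 Mbps.
Total bitrate: 30.224 Mbps.
Per item: 30.224 Mbps × 300 s = 9,067 Mb = 1,133 MB.
Capacity: 1 TB = 8,000,000 Mb; 882.30 items → 882 complete.

882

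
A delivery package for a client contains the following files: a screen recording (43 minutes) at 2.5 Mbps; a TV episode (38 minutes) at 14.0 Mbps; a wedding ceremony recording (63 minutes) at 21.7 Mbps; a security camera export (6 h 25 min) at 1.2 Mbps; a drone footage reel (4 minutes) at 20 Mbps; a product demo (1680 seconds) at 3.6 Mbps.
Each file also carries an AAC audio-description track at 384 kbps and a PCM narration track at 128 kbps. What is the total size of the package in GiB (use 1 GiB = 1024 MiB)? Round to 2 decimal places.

20.51 GiB

Audio total: 384 + 128 = 512 kbps = 0.512 Mbps.
screen recording: 3.012 Mbps × 2580 s = 7771.0 Mb
TV episode: 14.512 Mbps × 2280 s = 33087.4 Mb
wedding ceremony recording: 22.212 Mbps × 3780 s = 83961.4 Mb
security camera export: 1.712 Mbps × 23100 s = 39547.2 Mb
drone footage reel: 20.512 Mbps × 240 s = 4922.9 Mb
product demo: 4.112 Mbps × 1680 s = 6908.2 Mb
Total: 176197.9 Mb = 22024.7 MB.
= 20.51 GiB.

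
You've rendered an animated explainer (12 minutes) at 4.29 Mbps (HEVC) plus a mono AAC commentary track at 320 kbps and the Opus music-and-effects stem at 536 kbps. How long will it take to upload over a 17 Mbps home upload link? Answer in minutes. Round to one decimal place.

3.6 minutes

12 min = 720 s
Audio total: 320 + 536 = 856 kbps = 0.856 Mbps.
Total bitrate: 5.146 Mbps.
File: 5.146 Mbps × 720 s = 3705.1 Mb.
At 17 Mbps: 3705.1 / 17 = 217.9 s ≈ 3.63 minutes.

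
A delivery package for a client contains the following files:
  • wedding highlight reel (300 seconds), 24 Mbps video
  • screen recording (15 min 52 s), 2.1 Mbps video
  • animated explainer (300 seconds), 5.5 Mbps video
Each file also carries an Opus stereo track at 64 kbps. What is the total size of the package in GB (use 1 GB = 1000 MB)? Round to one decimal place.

Audio: 64 kbps = 0.064 Mbps.
wedding highlight reel: 24.064 Mbps × 300 s = 7219.2 Mb
screen recording: 2.164 Mbps × 952 s = 2060.1 Mb
animated explainer: 5.564 Mbps × 300 s = 1669.2 Mb
Total: 10948.5 Mb = 1368.6 MB.
= 1.369 GB.

1.4 GB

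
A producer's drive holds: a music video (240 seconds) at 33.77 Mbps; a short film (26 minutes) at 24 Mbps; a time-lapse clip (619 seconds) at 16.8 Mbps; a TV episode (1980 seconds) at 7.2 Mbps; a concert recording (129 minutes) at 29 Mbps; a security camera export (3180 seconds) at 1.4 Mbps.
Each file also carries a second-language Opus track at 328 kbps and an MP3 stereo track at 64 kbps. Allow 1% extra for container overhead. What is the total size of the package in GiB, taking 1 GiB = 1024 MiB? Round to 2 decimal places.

Audio total: 328 + 64 = 392 kbps = 0.392 Mbps.
music video: 34.162 Mbps × 240 s × 1.01 = 8280.9 Mb
short film: 24.392 Mbps × 1560 s × 1.01 = 38432.0 Mb
time-lapse clip: 17.192 Mbps × 619 s × 1.01 = 10748.3 Mb
TV episode: 7.592 Mbps × 1980 s × 1.01 = 15182.5 Mb
concert recording: 29.392 Mbps × 7740 s × 1.01 = 229769.0 Mb
security camera export: 1.792 Mbps × 3180 s × 1.01 = 5755.5 Mb
Total: 308168.2 Mb = 38521.0 MB.
= 35.88 GiB.

35.88 GiB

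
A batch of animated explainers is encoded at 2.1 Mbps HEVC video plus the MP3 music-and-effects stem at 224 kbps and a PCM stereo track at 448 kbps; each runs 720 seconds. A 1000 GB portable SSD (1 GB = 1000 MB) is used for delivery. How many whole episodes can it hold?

4008

Audio total: 224 + 448 = 672 kbps = 0.672 Mbps.
Total bitrate: 2.772 Mbps.
Per item: 2.772 Mbps × 720 s = 1,996 Mb = 249.5 MB.
Capacity: 1000 GB = 8,000,000 Mb; 4008.34 items → 4008 complete.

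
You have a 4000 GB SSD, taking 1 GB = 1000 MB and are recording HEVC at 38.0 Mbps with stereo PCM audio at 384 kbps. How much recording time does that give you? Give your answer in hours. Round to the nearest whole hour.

232 hours

Audio: 384 kbps = 0.384 Mbps.
Total bitrate: 38.0 + 0.384 = 38.384 Mbps.
Capacity: 4000 GB = 32,000,000 Mb.
Recording time: 32,000,000 / 38.384 = 833,681 s ≈ 232 hours.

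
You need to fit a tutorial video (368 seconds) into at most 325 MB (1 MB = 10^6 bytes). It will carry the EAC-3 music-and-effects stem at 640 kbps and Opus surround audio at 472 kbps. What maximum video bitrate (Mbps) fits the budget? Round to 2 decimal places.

5.95 Mbps

Budget: 325 MB = 2600.0 Mb.
Total bitrate budget: 2600.0 Mb / 368 s = 7.065 Mbps.
Audio total: 640 + 472 = 1112 kbps = 1.112 Mbps.
Video: 7.065 − 1.112 = 5.953 Mbps.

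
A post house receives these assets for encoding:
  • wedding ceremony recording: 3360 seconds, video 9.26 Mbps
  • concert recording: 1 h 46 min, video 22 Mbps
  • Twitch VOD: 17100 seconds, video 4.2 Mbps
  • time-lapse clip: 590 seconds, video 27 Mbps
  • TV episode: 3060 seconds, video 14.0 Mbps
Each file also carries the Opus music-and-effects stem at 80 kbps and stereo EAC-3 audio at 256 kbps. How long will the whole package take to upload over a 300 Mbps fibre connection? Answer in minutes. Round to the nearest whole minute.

Audio total: 80 + 256 = 336 kbps = 0.336 Mbps.
wedding ceremony recording: 9.596 Mbps × 3360 s = 32242.6 Mb
concert recording: 22.336 Mbps × 6360 s = 142057.0 Mb
Twitch VOD: 4.536 Mbps × 17100 s = 77565.6 Mb
time-lapse clip: 27.336 Mbps × 590 s = 16128.2 Mb
TV episode: 14.336 Mbps × 3060 s = 43868.2 Mb
Total: 311861.5 Mb = 38982.7 MB.
At 300 Mbps: 311861.5 / 300 = 1040 s ≈ 17.3 minutes.

17 minutes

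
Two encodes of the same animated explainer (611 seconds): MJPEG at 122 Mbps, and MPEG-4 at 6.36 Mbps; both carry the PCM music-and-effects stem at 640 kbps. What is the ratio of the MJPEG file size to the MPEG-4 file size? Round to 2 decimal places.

Audio: 640 kbps = 0.640 Mbps.
MJPEG: 122.640 Mbps × 611 s = 74933.0 Mb = 9.367 GB.
MPEG-4: 7.000 Mbps × 611 s = 4277.0 Mb = 0.535 GB.
Ratio: 9.367 / 0.535 = 17.520.

17.52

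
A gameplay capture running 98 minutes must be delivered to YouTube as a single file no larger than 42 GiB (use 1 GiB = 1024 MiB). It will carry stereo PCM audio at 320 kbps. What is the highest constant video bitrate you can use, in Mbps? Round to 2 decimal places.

Budget: 42 GiB = 360777.3 Mb.
98 min = 5880 s
Total bitrate budget: 360777.3 Mb / 5880 s = 61.357 Mbps.
Audio: 320 kbps = 0.320 Mbps.
Video: 61.357 − 0.320 = 61.037 Mbps.

61.04 Mbps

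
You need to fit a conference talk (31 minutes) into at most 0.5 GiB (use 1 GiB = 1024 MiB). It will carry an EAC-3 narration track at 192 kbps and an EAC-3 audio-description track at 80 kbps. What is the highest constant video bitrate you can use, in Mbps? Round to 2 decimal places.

2.04 Mbps

Budget: 0.5 GiB = 4295.0 Mb.
31 min = 1860 s
Total bitrate budget: 4295.0 Mb / 1860 s = 2.309 Mbps.
Audio total: 192 + 80 = 272 kbps = 0.272 Mbps.
Video: 2.309 − 0.272 = 2.037 Mbps.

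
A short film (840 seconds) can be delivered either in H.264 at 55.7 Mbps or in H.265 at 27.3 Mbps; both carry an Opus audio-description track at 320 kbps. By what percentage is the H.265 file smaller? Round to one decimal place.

Audio: 320 kbps = 0.320 Mbps.
H.264: 56.020 Mbps × 840 s = 47056.8 Mb = 5.882 GB.
H.265: 27.620 Mbps × 840 s = 23200.8 Mb = 2.900 GB.
Reduction: (1 − 2.900/5.882) × 100 = 50.70%.

50.7%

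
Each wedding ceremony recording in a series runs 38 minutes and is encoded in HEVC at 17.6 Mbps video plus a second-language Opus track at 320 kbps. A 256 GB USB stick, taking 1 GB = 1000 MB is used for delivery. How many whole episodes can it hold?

50

38 min = 2280 s
Audio: 320 kbps = 0.320 Mbps.
Total bitrate: 17.920 Mbps.
Per item: 17.920 Mbps × 2280 s = 40,858 Mb = 5,107 MB.
Capacity: 256 GB = 2,048,000 Mb; 50.13 items → 50 complete.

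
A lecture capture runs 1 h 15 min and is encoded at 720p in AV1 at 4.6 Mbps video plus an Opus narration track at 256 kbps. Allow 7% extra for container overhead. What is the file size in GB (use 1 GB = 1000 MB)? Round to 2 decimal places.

1 h 15 min = 75 min = 4500 s
Audio: 256 kbps = 0.256 Mbps.
Total bitrate: 4.6 + 0.256 = 4.856 Mbps.
Stream data: 4.856 Mbps × 4500 s = 21852.0 Mb.
With 7% container overhead: ×1.07.
23,382 Mb ÷ 8 = 2,923 MB → 2.923 GB.

2.92 GB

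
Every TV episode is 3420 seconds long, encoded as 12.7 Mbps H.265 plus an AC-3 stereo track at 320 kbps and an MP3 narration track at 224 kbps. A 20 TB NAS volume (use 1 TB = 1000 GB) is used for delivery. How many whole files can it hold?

Audio total: 320 + 224 = 544 kbps = 0.544 Mbps.
Total bitrate: 13.244 Mbps.
Per item: 13.244 Mbps × 3420 s = 45,294 Mb = 5,662 MB.
Capacity: 20 TB = 160,000,000 Mb; 3532.44 items → 3532 complete.

3532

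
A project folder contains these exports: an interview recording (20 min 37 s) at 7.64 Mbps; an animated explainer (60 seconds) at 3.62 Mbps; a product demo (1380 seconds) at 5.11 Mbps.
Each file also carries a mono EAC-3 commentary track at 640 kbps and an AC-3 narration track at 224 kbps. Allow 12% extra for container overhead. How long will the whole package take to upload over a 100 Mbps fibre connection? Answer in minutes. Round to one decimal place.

Audio total: 640 + 224 = 864 kbps = 0.864 Mbps.
interview recording: 8.504 Mbps × 1237 s × 1.12 = 11781.8 Mb
animated explainer: 4.484 Mbps × 60 s × 1.12 = 301.3 Mb
product demo: 5.974 Mbps × 1380 s × 1.12 = 9233.4 Mb
Total: 21316.5 Mb = 2664.6 MB.
At 100 Mbps: 21316.5 / 100 = 213 s ≈ 3.55 minutes.

3.6 minutes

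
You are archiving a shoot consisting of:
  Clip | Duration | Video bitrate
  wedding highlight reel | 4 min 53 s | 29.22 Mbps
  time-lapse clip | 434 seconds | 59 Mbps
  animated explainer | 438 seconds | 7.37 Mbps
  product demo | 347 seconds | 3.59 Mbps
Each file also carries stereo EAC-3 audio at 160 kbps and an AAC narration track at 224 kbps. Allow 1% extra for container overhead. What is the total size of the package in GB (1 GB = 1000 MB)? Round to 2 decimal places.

Audio total: 160 + 224 = 384 kbps = 0.384 Mbps.
wedding highlight reel: 29.604 Mbps × 293 s × 1.01 = 8760.7 Mb
time-lapse clip: 59.384 Mbps × 434 s × 1.01 = 26030.4 Mb
animated explainer: 7.754 Mbps × 438 s × 1.01 = 3430.2 Mb
product demo: 3.974 Mbps × 347 s × 1.01 = 1392.8 Mb
Total: 39614.1 Mb = 4951.8 MB.
= 4.952 GB.

4.95 GB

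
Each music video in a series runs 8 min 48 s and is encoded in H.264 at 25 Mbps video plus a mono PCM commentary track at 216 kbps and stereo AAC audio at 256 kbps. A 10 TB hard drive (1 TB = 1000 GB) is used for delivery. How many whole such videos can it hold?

8 min 48 s = 528 s
Audio total: 216 + 256 = 472 kbps = 0.472 Mbps.
Total bitrate: 25.472 Mbps.
Per item: 25.472 Mbps × 528 s = 13,449 Mb = 1,681 MB.
Capacity: 10 TB = 80,000,000 Mb; 5948.30 items → 5948 complete.

5948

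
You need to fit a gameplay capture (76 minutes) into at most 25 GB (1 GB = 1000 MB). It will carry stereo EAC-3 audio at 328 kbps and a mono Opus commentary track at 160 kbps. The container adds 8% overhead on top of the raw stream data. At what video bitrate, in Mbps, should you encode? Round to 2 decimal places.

40.12 Mbps

Budget: 25 GB = 200000.0 Mb.
Stream payload after overhead: 200000.0 / 1.08 = 185185.2 Mb.
76 min = 4560 s
Total bitrate budget: 185185.2 Mb / 4560 s = 40.611 Mbps.
Audio total: 328 + 160 = 488 kbps = 0.488 Mbps.
Video: 40.611 − 0.488 = 40.123 Mbps.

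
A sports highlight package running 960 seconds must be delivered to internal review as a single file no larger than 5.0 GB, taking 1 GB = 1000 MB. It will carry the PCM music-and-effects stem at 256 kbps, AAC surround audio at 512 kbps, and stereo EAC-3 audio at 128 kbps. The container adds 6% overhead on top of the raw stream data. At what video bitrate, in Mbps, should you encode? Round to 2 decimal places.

38.41 Mbps

Budget: 5.0 GB = 40000.0 Mb.
Stream payload after overhead: 40000.0 / 1.06 = 37735.8 Mb.
Total bitrate budget: 37735.8 Mb / 960 s = 39.308 Mbps.
Audio total: 256 + 512 + 128 = 896 kbps = 0.896 Mbps.
Video: 39.308 − 0.896 = 38.412 Mbps.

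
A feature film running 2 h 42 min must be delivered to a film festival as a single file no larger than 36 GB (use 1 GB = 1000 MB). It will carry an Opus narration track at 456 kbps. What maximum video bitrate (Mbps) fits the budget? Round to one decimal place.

29.2 Mbps

Budget: 36 GB = 288000.0 Mb.
2 h 42 min = 162 min = 9720 s
Total bitrate budget: 288000.0 Mb / 9720 s = 29.630 Mbps.
Audio: 456 kbps = 0.456 Mbps.
Video: 29.630 − 0.456 = 29.174 Mbps.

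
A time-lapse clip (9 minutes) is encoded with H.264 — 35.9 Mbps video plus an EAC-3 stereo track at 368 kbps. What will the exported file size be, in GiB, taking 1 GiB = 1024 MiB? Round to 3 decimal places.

9 min = 540 s
Audio: 368 kbps = 0.368 Mbps.
Total bitrate: 35.9 + 0.368 = 36.268 Mbps.
Stream data: 36.268 Mbps × 540 s = 19584.7 Mb.
19,585 Mb = 2,448,090,000 bytes ÷ 1,073,741,824 = 2.280 GiB.

2.280 GiB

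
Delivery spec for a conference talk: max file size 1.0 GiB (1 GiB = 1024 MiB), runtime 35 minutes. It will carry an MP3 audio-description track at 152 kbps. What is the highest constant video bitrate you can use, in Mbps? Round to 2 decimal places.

Budget: 1.0 GiB = 8589.9 Mb.
35 min = 2100 s
Total bitrate budget: 8589.9 Mb / 2100 s = 4.090 Mbps.
Audio: 152 kbps = 0.152 Mbps.
Video: 4.090 − 0.152 = 3.938 Mbps.

3.94 Mbps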